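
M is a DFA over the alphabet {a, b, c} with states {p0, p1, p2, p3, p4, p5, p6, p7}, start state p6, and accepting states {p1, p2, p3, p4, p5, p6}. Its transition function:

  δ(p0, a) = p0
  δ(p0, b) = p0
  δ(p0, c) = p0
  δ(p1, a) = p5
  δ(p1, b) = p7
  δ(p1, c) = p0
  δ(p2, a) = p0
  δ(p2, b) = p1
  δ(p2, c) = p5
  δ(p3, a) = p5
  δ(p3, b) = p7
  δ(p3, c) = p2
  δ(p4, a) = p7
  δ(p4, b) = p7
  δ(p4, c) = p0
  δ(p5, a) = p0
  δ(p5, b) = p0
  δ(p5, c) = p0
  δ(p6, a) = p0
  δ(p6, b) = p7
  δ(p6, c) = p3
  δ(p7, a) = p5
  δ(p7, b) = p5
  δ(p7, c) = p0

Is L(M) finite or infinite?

finite

The useful states (reachable from p6 and able to reach an accepting state) are {p1, p2, p3, p5, p6, p7}.
Restricted to these states the transition graph has no cycle, so every accepting path has bounded length and L is finite.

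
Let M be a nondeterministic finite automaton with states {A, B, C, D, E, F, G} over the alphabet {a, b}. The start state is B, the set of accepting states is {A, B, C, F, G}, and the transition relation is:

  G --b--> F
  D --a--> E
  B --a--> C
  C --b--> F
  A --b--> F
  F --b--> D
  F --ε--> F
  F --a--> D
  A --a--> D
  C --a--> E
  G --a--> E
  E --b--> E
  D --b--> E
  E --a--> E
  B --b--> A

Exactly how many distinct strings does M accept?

5

The useful subgraph on states {A, B, C, F} is acyclic, so L(M) is finite; the longest accepting path visits 3 useful states, giving maximum string length 2.
Counting accepting paths from B by length: 1 of length 0, 2 of length 1, 2 of length 2. Total 5.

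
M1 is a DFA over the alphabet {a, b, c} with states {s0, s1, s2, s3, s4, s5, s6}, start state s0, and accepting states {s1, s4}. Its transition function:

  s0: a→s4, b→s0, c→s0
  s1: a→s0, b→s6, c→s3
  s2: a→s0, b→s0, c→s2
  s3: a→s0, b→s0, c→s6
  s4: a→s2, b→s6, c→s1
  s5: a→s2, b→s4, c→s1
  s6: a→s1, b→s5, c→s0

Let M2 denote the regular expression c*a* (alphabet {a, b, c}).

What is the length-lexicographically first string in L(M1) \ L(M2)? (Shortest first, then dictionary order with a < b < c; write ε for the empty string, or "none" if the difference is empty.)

ac

The string ac is accepted by M1 but not by M2.
No shorter string lies in the difference, and ac is the lexicographically first length-2 string in L(M1) \ L(M2).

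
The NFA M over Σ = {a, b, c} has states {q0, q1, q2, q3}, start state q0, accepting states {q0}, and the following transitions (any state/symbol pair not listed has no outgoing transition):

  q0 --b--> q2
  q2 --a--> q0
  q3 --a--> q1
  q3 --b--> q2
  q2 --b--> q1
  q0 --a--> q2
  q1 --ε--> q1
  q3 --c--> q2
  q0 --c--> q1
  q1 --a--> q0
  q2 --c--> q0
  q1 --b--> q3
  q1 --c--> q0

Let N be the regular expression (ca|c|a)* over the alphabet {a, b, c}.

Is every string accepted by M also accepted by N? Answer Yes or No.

The string ba is in L(M) but not in L(N).
So L(M) ⊄ L(N).

No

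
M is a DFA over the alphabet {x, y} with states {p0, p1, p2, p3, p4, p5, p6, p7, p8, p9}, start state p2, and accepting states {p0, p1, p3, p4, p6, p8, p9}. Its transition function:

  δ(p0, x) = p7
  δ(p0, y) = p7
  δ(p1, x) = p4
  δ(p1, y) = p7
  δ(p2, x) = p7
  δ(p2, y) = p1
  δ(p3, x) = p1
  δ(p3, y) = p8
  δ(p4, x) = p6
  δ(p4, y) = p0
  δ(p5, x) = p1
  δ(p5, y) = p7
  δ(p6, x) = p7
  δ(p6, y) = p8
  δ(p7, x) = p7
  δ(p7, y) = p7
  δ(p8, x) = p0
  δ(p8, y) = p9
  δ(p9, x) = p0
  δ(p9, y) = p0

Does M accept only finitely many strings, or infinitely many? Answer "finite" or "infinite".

The useful states (reachable from p2 and able to reach an accepting state) are {p0, p1, p2, p4, p6, p8, p9}.
Restricted to these states the transition graph has no cycle, so every accepting path has bounded length and L is finite.

finite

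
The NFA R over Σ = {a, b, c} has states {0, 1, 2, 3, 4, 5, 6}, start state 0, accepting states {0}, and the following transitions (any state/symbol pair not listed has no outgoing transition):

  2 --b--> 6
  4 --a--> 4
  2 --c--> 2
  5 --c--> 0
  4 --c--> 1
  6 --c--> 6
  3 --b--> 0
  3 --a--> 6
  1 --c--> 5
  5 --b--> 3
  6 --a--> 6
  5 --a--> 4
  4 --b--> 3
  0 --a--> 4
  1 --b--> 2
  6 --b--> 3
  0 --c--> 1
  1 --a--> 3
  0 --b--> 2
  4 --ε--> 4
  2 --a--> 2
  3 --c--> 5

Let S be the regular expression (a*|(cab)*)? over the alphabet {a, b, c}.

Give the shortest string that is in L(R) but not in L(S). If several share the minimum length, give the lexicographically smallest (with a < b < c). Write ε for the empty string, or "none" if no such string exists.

The string abb is accepted by R but not by S.
No shorter string lies in the difference, and abb is the lexicographically first length-3 string in L(R) \ L(S).

abb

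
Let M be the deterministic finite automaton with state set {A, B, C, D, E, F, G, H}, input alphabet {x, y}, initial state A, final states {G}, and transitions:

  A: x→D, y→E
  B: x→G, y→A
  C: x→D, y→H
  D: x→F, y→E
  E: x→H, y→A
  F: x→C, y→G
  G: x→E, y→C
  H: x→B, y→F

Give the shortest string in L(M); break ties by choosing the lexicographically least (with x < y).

A breadth-first search from A reaches an accepting state first via the path A → D → F → G on input xxy.
No string of length < 3 is accepted (BFS exhausts all shorter strings without reaching an accepting state), and xxy is the lexicographically least accepting string of length 3.

xxy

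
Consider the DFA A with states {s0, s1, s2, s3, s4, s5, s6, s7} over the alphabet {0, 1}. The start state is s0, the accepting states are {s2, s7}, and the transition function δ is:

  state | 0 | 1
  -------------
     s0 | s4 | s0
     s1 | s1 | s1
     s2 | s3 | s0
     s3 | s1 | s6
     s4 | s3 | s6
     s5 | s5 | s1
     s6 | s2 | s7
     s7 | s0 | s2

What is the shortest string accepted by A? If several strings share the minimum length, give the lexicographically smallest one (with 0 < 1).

010

A breadth-first search from s0 reaches an accepting state first via the path s0 → s4 → s6 → s2 on input 010.
No string of length < 3 is accepted (BFS exhausts all shorter strings without reaching an accepting state), and 010 is the lexicographically least accepting string of length 3.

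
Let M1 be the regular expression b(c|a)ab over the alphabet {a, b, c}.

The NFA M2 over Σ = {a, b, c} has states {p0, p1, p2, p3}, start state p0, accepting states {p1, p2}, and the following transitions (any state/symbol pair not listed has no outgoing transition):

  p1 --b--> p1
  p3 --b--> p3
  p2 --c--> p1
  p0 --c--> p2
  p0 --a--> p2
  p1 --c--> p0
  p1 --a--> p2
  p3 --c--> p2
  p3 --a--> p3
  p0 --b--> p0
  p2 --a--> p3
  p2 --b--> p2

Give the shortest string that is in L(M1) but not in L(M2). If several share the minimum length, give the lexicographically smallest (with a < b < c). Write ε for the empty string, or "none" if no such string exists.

baab

The string baab is accepted by M1 but not by M2.
No shorter string lies in the difference, and baab is the lexicographically first length-4 string in L(M1) \ L(M2).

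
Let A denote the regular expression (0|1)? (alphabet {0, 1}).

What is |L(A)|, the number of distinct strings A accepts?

3

The expression has no Kleene star, so L(A) is finite. Expanding the alternatives gives {ε, 0, 1}.
That is 1 of length 0, 2 of length 1: 3 strings in all.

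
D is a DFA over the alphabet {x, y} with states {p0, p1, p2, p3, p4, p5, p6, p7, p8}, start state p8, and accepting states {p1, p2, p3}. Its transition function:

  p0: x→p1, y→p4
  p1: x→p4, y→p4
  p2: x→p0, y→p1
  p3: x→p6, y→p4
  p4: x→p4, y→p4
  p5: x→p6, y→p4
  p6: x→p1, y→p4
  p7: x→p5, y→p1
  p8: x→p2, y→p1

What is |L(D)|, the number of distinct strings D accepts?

4

The useful subgraph on states {p0, p1, p2, p8} is acyclic, so L(D) is finite; the longest accepting path visits 4 useful states, giving maximum string length 3.
Counting accepting paths from p8 by length: 2 of length 1, 1 of length 2, 1 of length 3. Total 4.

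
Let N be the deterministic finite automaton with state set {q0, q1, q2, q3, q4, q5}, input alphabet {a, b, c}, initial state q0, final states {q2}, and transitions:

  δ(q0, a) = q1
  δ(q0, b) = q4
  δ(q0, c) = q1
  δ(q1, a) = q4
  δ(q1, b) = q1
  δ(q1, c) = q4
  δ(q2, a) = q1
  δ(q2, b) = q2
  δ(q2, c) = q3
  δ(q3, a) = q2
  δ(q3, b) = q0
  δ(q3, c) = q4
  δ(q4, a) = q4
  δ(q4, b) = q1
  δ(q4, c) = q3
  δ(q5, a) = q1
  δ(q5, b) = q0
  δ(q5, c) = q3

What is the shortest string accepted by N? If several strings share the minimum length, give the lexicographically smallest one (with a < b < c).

bca

A breadth-first search from q0 reaches an accepting state first via the path q0 → q4 → q3 → q2 on input bca.
No string of length < 3 is accepted (BFS exhausts all shorter strings without reaching an accepting state), and bca is the lexicographically least accepting string of length 3.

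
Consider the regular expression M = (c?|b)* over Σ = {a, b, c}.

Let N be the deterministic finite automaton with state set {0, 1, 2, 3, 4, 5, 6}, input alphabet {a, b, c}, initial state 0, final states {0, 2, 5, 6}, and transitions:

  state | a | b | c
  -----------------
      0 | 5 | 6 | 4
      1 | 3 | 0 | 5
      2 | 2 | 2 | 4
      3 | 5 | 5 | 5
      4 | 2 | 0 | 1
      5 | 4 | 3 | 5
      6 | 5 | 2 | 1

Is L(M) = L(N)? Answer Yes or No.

The string c is accepted by M but rejected by N.
So L(M) ≠ L(N).

No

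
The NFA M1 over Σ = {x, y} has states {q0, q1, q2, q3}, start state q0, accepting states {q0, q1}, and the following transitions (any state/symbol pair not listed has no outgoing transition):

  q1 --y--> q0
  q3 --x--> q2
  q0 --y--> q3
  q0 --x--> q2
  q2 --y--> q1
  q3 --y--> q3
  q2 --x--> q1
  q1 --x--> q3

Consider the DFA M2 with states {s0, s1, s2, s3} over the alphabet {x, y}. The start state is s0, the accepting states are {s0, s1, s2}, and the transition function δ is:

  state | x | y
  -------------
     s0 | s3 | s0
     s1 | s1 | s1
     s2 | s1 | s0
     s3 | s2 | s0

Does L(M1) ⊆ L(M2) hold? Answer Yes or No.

Yes

Exploring the product automaton M1 × M2 from the start pair (q0, s0), following both machines on each input symbol, reaches 11 state pairs: (q0, s0), (q2, s3), (q3, s0), (q1, s2), (q1, s0), (q3, s1), (q3, s3), (q2, s1), (q2, s2), (q1, s1), (q0, s1).
M1 accepts in {q0, q1} and M2 accepts in {s0, s1, s2}. The reachable pairs whose M1-component is accepting are (q0, s0), (q1, s2), (q1, s0), (q1, s1), (q0, s1); in each of them the M2-component is accepting too, so the product for L(M1) \ L(M2) (M1-component accepting, M2-component rejecting) has no reachable accepting pair and the difference is empty.
Hence every string in L(M1) is also in L(M2).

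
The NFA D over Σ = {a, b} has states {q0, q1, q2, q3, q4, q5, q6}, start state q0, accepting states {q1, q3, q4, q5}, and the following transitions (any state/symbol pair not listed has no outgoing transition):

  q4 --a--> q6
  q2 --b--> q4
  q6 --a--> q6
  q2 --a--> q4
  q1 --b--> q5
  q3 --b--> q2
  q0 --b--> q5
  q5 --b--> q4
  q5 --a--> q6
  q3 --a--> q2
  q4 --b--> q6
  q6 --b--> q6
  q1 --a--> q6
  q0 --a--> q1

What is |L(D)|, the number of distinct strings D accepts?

5

The useful subgraph on states {q0, q1, q4, q5} is acyclic, so L(D) is finite; the longest accepting path visits 4 useful states, giving maximum string length 3.
Counting accepting paths from q0 by length: 2 of length 1, 2 of length 2, 1 of length 3. Total 5.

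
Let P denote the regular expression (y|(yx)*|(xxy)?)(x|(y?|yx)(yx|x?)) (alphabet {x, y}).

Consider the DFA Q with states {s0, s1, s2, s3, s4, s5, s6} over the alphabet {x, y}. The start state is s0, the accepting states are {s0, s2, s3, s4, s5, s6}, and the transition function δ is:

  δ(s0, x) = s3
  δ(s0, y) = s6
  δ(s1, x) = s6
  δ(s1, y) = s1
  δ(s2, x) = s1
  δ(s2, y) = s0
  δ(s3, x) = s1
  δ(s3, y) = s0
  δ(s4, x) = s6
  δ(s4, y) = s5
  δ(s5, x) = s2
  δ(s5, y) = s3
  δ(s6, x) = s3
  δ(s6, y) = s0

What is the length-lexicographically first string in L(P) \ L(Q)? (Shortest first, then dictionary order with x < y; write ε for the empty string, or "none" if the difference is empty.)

xxy

The string xxy is accepted by P but not by Q.
No shorter string lies in the difference, and xxy is the lexicographically first length-3 string in L(P) \ L(Q).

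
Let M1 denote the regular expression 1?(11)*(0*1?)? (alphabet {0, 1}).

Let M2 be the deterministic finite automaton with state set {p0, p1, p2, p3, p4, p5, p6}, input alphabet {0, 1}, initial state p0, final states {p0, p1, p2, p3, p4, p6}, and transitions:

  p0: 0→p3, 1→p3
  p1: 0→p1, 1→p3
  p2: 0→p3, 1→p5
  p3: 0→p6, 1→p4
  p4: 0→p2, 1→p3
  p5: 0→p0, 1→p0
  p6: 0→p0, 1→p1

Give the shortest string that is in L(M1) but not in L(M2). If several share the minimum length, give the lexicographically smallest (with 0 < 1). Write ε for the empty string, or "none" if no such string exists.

The string 1101 is accepted by M1 but not by M2.
No shorter string lies in the difference, and 1101 is the lexicographically first length-4 string in L(M1) \ L(M2).

1101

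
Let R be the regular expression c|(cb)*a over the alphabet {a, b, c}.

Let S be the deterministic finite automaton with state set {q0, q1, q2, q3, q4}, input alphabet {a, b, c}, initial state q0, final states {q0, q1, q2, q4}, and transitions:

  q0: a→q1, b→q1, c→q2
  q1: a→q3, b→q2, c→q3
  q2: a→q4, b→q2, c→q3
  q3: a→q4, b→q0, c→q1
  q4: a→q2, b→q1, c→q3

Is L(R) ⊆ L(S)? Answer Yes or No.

Yes

Converting the expression R to a DFA (subset construction, then merging equivalent states) gives the minimal DFA with states {r0, r1, r2, r3, r4, r5}, start state r0, accepting states {r1, r3} and transitions r0: a→r1, b→r2, c→r3; r1: a→r2, b→r2, c→r2; r2: a→r2, b→r2, c→r2; r3: a→r2, b→r4, c→r2; r4: a→r1, b→r2, c→r5; r5: a→r2, b→r4, c→r2.
Exploring the product automaton R × S from the start pair (r0, q0), following both machines on each input symbol, reaches 13 state pairs: (r0, q0), (r1, q1), (r2, q1), (r3, q2), (r2, q3), (r2, q2), (r2, q4), (r4, q2), (r2, q0), (r1, q4), (r5, q3), (r4, q0), (r5, q2).
R accepts in {r1, r3} and S accepts in {q0, q1, q2, q4}. The reachable pairs whose R-component is accepting are (r1, q1), (r3, q2), (r1, q4); in each of them the S-component is accepting too, so the product for L(R) \ L(S) (R-component accepting, S-component rejecting) has no reachable accepting pair and the difference is empty.
Hence every string in L(R) is also in L(S).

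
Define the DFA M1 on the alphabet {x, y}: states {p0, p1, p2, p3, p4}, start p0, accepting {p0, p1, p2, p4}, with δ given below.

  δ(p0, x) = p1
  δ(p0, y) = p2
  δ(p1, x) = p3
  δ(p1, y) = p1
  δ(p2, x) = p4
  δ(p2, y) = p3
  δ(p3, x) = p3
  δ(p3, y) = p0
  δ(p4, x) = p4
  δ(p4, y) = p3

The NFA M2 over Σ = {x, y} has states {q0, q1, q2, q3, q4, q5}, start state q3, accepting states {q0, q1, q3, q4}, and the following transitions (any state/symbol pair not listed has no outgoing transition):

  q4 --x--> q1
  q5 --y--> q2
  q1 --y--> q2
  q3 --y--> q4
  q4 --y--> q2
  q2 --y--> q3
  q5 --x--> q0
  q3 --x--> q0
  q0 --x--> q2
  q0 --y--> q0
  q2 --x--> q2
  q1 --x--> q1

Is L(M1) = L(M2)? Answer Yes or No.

Exploring the product automaton M1 × M2 from the start pair (p0, q3), following both machines on each input symbol, reaches 5 state pairs: (p0, q3), (p1, q0), (p2, q4), (p3, q2), (p4, q1).
M1 accepts in {p0, p1, p2, p4} and M2 accepts in {q0, q1, q3, q4}. In every reachable pair the two components are either both accepting — (p0, q3), (p1, q0), (p2, q4), (p4, q1) — or both non-accepting, so no string is accepted by exactly one of the machines: L(M1) \ L(M2) and L(M2) \ L(M1) are both empty.
Hence every string is accepted by M1 iff it is accepted by M2, and the two languages coincide.

Yes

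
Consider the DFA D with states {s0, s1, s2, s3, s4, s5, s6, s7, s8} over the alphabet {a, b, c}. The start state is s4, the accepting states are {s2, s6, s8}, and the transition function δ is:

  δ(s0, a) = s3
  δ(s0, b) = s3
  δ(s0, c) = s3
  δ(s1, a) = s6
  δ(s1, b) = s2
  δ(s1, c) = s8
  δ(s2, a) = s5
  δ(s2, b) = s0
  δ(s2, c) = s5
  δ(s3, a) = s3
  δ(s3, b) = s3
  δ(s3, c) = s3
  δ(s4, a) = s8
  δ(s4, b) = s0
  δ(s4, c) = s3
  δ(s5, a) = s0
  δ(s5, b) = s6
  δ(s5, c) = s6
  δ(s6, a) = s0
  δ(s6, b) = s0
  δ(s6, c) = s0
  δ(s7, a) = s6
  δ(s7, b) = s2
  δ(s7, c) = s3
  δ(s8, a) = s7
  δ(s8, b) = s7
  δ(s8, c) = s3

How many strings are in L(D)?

13

The useful subgraph on states {s2, s4, s5, s6, s7, s8} is acyclic, so L(D) is finite; the longest accepting path visits 6 useful states, giving maximum string length 5.
Counting accepting paths from s4 by length: 1 of length 1, 4 of length 3, 8 of length 5. Total 13.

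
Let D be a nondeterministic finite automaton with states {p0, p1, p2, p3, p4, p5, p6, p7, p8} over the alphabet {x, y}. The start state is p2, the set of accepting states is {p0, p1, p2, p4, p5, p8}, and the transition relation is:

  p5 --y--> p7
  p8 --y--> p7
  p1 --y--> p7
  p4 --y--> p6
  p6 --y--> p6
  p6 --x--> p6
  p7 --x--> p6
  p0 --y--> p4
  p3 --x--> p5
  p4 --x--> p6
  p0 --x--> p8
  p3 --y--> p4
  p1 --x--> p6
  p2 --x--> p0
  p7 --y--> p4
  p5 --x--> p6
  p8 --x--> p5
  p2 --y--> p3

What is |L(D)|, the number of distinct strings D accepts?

The useful subgraph on states {p0, p2, p3, p4, p5, p7, p8} is acyclic, so L(D) is finite; the longest accepting path visits 6 useful states, giving maximum string length 5.
Counting accepting paths from p2 by length: 1 of length 0, 1 of length 1, 4 of length 2, 1 of length 3, 2 of length 4, 1 of length 5. Total 10.

10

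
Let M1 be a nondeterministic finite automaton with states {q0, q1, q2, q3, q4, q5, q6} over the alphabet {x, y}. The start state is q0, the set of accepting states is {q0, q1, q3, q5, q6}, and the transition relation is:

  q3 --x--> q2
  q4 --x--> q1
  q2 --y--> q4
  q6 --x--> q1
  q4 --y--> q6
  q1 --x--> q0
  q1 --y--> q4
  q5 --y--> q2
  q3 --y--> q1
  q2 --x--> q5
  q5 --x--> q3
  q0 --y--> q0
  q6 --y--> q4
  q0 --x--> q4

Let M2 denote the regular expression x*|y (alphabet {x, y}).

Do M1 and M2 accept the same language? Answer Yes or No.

No

The string xy is accepted by M1 but rejected by M2.
So L(M1) ≠ L(M2).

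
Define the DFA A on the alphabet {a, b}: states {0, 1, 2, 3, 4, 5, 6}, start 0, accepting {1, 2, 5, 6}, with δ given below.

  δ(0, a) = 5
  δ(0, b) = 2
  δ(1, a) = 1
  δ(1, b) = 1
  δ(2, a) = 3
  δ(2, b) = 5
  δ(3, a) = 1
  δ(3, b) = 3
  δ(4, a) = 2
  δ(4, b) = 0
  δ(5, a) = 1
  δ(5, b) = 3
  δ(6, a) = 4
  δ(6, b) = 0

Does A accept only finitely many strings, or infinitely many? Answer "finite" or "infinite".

infinite

State 1 is reachable from the start and can reach an accepting state, and it lies on the cycle 1 → 1.
Traversing that cycle any number of times yields accepted strings of unbounded length, so the language is infinite.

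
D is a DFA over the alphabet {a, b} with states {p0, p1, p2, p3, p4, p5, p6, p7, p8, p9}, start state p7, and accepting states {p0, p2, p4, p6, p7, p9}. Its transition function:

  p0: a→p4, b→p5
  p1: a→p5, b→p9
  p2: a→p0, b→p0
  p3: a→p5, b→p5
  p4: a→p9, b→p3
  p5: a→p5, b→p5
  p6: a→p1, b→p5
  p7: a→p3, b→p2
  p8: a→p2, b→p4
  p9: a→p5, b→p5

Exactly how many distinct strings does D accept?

8

The useful subgraph on states {p0, p2, p4, p7, p9} is acyclic, so L(D) is finite; the longest accepting path visits 5 useful states, giving maximum string length 4.
Counting accepting paths from p7 by length: 1 of length 0, 1 of length 1, 2 of length 2, 2 of length 3, 2 of length 4. Total 8.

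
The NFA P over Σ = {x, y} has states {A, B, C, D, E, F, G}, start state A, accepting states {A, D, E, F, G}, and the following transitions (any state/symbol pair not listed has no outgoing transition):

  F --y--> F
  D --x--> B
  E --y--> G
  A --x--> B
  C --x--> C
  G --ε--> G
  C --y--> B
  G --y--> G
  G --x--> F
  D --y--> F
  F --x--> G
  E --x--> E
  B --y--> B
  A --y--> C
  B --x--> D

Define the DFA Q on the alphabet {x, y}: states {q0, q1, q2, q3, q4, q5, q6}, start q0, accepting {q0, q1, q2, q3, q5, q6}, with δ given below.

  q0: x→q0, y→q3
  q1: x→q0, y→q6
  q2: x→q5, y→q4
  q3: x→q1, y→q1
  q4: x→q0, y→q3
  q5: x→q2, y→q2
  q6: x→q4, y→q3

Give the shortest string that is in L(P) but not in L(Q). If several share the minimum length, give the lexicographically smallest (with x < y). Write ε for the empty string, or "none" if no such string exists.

yxyx

The string yxyx is accepted by P but not by Q.
No shorter string lies in the difference, and yxyx is the lexicographically first length-4 string in L(P) \ L(Q).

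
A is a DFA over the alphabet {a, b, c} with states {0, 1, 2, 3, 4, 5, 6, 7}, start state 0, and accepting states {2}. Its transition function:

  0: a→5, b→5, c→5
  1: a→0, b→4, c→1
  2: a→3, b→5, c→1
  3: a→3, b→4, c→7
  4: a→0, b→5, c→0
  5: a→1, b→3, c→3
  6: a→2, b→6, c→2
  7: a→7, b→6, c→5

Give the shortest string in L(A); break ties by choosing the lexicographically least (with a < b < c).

abcba

A breadth-first search from 0 reaches an accepting state first via the path 0 → 5 → 3 → 7 → 6 → 2 on input abcba.
No string of length < 5 is accepted (BFS exhausts all shorter strings without reaching an accepting state), and abcba is the lexicographically least accepting string of length 5.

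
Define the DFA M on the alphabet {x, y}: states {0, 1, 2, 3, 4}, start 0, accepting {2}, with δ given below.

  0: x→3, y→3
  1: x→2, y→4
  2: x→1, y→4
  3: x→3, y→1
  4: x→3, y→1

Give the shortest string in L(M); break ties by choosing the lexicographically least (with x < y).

xyx

A breadth-first search from 0 reaches an accepting state first via the path 0 → 3 → 1 → 2 on input xyx.
No string of length < 3 is accepted (BFS exhausts all shorter strings without reaching an accepting state), and xyx is the lexicographically least accepting string of length 3.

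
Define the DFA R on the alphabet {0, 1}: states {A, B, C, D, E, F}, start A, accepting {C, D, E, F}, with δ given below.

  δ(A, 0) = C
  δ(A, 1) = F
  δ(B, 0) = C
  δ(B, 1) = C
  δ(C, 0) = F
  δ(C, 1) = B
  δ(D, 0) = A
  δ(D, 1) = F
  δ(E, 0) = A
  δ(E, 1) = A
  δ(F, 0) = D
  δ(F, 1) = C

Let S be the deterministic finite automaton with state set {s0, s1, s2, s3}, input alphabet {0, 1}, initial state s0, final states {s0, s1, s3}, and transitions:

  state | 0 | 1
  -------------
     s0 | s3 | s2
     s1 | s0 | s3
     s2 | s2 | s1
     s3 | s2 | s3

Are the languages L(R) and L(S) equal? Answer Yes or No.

No

The string 1 is accepted by R but rejected by S.
So L(R) ≠ L(S).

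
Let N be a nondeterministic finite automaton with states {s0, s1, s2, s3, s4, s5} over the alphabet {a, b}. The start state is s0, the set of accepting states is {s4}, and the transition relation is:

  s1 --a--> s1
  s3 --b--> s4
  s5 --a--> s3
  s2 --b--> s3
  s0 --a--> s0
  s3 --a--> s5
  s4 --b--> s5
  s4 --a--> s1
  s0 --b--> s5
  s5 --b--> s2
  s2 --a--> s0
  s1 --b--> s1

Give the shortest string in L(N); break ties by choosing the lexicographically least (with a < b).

bab

A breadth-first search from s0 reaches an accepting state first via the path s0 → s5 → s3 → s4 on input bab.
No string of length < 3 is accepted (BFS exhausts all shorter strings without reaching an accepting state), and bab is the lexicographically least accepting string of length 3.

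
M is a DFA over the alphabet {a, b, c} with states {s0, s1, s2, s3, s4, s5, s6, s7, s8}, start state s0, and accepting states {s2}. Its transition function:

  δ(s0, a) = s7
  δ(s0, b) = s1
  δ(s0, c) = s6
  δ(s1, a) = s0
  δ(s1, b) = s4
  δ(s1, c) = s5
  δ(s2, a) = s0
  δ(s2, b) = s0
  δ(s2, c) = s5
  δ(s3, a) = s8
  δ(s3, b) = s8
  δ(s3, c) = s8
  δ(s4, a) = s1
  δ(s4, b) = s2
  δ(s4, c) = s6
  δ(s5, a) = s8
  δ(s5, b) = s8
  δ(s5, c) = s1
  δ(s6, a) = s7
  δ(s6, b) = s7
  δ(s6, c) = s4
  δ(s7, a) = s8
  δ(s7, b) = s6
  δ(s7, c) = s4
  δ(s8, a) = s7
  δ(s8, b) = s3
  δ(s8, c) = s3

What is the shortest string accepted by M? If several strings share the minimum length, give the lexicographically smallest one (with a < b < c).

acb

A breadth-first search from s0 reaches an accepting state first via the path s0 → s7 → s4 → s2 on input acb.
No string of length < 3 is accepted (BFS exhausts all shorter strings without reaching an accepting state), and acb is the lexicographically least accepting string of length 3.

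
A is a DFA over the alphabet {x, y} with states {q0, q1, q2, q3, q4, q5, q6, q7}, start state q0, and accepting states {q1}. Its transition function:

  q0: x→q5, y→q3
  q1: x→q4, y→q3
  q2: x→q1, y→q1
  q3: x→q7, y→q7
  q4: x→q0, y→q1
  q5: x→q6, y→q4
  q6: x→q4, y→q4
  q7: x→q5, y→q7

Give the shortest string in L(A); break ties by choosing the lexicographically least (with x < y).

A breadth-first search from q0 reaches an accepting state first via the path q0 → q5 → q4 → q1 on input xyy.
No string of length < 3 is accepted (BFS exhausts all shorter strings without reaching an accepting state), and xyy is the lexicographically least accepting string of length 3.

xyy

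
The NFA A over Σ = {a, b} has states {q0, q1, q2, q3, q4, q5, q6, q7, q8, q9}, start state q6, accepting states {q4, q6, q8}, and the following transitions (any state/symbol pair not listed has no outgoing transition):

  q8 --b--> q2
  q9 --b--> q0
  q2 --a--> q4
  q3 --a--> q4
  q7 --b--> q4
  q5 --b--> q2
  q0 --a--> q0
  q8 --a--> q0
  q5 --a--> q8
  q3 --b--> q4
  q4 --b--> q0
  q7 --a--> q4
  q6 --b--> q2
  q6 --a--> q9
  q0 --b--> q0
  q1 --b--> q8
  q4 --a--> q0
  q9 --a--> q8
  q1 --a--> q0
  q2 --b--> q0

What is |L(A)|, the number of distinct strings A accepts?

The useful subgraph on states {q2, q4, q6, q8, q9} is acyclic, so L(A) is finite; the longest accepting path visits 5 useful states, giving maximum string length 4.
Counting accepting paths from q6 by length: 1 of length 0, 2 of length 2, 1 of length 4. Total 4.

4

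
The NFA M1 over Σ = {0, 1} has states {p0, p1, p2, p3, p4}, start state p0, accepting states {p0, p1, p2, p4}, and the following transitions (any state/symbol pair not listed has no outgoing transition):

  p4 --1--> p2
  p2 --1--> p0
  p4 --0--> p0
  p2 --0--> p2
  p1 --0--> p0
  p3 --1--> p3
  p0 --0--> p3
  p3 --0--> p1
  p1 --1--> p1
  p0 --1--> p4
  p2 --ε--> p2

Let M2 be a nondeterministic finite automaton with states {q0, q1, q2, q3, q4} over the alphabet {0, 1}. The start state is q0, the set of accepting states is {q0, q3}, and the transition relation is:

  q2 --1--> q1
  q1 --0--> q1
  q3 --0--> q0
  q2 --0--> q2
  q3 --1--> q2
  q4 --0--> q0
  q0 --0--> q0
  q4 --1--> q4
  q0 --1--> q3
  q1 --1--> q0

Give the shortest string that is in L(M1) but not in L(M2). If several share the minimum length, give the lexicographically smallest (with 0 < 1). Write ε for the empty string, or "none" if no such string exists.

The string 11 is accepted by M1 but not by M2.
No shorter string lies in the difference, and 11 is the lexicographically first length-2 string in L(M1) \ L(M2).

11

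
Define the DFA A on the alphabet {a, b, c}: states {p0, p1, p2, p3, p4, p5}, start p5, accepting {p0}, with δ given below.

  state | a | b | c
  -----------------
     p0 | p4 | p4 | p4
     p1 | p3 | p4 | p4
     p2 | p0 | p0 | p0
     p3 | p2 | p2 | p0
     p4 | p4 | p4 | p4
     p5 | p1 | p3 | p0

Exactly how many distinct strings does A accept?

The useful subgraph on states {p0, p1, p2, p3, p5} is acyclic, so L(A) is finite; the longest accepting path visits 5 useful states, giving maximum string length 4.
Counting accepting paths from p5 by length: 1 of length 1, 1 of length 2, 7 of length 3, 6 of length 4. Total 15.

15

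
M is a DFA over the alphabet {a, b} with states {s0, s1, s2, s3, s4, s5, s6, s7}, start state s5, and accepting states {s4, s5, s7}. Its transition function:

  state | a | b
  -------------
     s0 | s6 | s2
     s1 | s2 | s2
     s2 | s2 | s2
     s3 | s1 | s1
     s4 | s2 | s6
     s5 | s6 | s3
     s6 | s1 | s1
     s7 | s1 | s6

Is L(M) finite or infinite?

finite

The useful states (reachable from s5 and able to reach an accepting state) are {s5}.
Restricted to these states the transition graph has no cycle, so every accepting path has bounded length and L is finite.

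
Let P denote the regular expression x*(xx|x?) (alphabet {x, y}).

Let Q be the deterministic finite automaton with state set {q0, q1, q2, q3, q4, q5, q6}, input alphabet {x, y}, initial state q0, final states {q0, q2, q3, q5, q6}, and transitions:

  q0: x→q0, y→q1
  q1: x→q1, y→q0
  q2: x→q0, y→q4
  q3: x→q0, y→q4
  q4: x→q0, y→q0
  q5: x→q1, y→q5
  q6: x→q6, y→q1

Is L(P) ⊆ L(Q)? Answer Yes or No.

Yes

Converting the expression P to a DFA (subset construction, then merging equivalent states) gives the minimal DFA with states {p0, p1}, start state p0, accepting states {p0} and transitions p0: x→p0, y→p1; p1: x→p1, y→p1.
Exploring the product automaton P × Q from the start pair (p0, q0), following both machines on each input symbol, reaches 3 state pairs: (p0, q0), (p1, q1), (p1, q0).
P accepts in {p0} and Q accepts in {q0, q2, q3, q5, q6}. The reachable pairs whose P-component is accepting are (p0, q0); in each of them the Q-component is accepting too, so the product for L(P) \ L(Q) (P-component accepting, Q-component rejecting) has no reachable accepting pair and the difference is empty.
Hence every string in L(P) is also in L(Q).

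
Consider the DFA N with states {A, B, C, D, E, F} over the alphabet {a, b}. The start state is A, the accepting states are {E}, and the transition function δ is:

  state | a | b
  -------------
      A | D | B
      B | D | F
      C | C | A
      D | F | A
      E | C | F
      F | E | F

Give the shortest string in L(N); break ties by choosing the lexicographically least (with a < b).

aaa

A breadth-first search from A reaches an accepting state first via the path A → D → F → E on input aaa.
No string of length < 3 is accepted (BFS exhausts all shorter strings without reaching an accepting state), and aaa is the lexicographically least accepting string of length 3.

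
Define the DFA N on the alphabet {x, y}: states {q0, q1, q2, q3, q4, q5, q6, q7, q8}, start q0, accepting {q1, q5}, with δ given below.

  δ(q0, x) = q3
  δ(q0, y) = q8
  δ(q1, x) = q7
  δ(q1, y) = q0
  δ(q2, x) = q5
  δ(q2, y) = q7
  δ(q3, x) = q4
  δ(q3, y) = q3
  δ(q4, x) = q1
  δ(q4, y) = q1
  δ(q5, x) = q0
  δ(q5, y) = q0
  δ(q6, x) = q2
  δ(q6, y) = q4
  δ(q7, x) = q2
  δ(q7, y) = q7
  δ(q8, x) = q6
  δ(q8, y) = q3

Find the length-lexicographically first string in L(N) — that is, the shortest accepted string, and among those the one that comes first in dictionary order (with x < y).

xxx

A breadth-first search from q0 reaches an accepting state first via the path q0 → q3 → q4 → q1 on input xxx.
No string of length < 3 is accepted (BFS exhausts all shorter strings without reaching an accepting state), and xxx is the lexicographically least accepting string of length 3.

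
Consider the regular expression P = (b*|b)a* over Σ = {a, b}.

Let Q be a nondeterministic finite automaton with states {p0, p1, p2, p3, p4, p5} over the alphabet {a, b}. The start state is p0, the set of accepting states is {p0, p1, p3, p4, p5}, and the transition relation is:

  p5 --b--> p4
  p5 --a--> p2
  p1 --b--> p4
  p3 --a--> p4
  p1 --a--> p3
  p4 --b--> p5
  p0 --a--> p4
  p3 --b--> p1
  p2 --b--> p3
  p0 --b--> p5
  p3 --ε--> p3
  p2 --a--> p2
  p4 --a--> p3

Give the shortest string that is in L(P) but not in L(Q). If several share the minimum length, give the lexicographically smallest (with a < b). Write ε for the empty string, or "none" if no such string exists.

The string ba is accepted by P but not by Q.
No shorter string lies in the difference, and ba is the lexicographically first length-2 string in L(P) \ L(Q).

ba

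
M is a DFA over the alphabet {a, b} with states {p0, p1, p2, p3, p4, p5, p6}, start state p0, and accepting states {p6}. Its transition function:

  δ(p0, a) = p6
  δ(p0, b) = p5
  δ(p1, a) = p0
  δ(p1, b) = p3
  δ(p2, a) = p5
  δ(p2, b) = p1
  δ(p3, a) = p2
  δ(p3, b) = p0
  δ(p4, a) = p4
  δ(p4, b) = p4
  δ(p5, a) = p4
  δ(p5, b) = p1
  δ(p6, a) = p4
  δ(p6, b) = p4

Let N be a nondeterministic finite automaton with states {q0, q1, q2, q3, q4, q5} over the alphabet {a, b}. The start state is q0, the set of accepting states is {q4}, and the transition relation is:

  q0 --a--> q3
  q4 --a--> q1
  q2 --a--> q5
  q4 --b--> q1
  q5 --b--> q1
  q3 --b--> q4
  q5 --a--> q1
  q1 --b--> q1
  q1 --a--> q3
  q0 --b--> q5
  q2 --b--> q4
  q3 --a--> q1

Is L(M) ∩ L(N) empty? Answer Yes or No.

Exploring the product automaton M × N from the start pair (p0, q0), following both machines on each input symbol, reaches 15 state pairs: (p0, q0), (p6, q3), (p5, q5), (p4, q1), (p4, q4), (p1, q1), (p4, q3), (p0, q3), (p3, q1), (p6, q1), (p5, q4), (p2, q3), (p0, q1), (p5, q1), (p1, q4).
M accepts in {p6} and N accepts in {q4}; no reachable pair has both components accepting, so no string drives both machines to acceptance simultaneously and L(M) ∩ L(N) = ∅.
So no string is accepted by both, and the intersection is empty.

Yes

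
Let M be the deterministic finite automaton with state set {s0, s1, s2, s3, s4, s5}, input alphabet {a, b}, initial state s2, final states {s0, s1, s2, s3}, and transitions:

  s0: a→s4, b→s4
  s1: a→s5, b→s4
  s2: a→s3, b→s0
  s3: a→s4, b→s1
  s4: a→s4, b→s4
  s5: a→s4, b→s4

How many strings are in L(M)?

The useful subgraph on states {s0, s1, s2, s3} is acyclic, so L(M) is finite; the longest accepting path visits 3 useful states, giving maximum string length 2.
Counting accepting paths from s2 by length: 1 of length 0, 2 of length 1, 1 of length 2. Total 4.

4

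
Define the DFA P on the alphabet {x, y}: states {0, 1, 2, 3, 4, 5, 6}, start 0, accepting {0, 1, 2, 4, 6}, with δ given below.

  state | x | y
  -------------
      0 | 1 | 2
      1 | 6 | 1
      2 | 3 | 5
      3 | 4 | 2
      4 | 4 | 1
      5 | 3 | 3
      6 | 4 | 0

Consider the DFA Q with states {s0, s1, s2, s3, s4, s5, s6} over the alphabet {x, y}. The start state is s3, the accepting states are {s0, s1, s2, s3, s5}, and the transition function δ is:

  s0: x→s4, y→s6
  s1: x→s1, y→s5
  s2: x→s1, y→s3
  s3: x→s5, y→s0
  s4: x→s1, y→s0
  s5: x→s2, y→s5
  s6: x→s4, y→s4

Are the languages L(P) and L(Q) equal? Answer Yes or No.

Exploring the product automaton P × Q from the start pair (0, s3), following both machines on each input symbol, reaches 7 state pairs: (0, s3), (1, s5), (2, s0), (6, s2), (3, s4), (5, s6), (4, s1).
P accepts in {0, 1, 2, 4, 6} and Q accepts in {s0, s1, s2, s3, s5}. In every reachable pair the two components are either both accepting — (0, s3), (1, s5), (2, s0), (6, s2), (4, s1) — or both non-accepting, so no string is accepted by exactly one of the machines: L(P) \ L(Q) and L(Q) \ L(P) are both empty.
Hence every string is accepted by P iff it is accepted by Q, and the two languages coincide.

Yes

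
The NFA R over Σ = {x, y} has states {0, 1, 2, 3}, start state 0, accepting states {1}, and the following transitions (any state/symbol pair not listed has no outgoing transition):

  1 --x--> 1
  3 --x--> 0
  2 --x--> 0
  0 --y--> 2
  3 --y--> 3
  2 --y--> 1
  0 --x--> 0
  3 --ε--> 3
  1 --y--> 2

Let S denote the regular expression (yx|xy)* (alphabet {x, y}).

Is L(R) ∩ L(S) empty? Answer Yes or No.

The string xyyx is accepted by both R and S.
Hence L(R) ∩ L(S) ≠ ∅.

No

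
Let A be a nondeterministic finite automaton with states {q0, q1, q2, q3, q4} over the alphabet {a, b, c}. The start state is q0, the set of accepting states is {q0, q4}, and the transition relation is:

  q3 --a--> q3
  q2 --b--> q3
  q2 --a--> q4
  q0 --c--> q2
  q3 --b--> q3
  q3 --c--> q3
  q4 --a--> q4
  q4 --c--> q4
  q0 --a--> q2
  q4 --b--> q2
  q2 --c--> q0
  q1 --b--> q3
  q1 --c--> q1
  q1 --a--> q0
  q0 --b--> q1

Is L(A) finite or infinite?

State q0 is reachable from the start and can reach an accepting state, and it lies on the cycle q0 → q1 → q0.
Traversing that cycle any number of times yields accepted strings of unbounded length, so the language is infinite.

infinite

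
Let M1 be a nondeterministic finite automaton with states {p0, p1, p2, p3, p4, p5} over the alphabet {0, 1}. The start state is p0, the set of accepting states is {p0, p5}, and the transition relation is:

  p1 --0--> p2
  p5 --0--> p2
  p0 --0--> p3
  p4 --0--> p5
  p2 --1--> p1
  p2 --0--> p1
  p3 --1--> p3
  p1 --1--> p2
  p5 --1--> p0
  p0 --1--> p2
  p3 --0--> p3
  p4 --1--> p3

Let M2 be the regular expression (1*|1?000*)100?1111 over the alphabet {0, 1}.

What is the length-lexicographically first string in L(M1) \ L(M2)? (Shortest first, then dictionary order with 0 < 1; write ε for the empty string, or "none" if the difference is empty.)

The empty string ε is accepted by M1 but not by M2.
Since ε is the unique shortest string, it is the required witness.

ε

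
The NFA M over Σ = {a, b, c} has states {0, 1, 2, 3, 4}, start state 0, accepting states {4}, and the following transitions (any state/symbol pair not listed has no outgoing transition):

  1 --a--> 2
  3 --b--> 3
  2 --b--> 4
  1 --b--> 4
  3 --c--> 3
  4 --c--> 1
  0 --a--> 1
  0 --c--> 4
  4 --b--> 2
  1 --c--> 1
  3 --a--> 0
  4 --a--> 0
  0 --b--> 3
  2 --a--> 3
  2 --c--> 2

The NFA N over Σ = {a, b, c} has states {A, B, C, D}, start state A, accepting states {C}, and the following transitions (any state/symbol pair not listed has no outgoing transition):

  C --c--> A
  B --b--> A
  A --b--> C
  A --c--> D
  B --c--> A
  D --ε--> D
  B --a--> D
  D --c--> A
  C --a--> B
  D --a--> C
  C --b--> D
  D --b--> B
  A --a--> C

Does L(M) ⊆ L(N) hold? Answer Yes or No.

No

The string c is in L(M) but not in L(N).
So L(M) ⊄ L(N).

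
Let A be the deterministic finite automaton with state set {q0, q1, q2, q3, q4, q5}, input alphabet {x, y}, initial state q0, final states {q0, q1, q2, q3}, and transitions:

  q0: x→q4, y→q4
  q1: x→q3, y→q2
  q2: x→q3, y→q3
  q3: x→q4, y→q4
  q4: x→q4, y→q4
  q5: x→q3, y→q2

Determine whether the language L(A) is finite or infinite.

The useful states (reachable from q0 and able to reach an accepting state) are {q0}.
Restricted to these states the transition graph has no cycle, so every accepting path has bounded length and L is finite.

finite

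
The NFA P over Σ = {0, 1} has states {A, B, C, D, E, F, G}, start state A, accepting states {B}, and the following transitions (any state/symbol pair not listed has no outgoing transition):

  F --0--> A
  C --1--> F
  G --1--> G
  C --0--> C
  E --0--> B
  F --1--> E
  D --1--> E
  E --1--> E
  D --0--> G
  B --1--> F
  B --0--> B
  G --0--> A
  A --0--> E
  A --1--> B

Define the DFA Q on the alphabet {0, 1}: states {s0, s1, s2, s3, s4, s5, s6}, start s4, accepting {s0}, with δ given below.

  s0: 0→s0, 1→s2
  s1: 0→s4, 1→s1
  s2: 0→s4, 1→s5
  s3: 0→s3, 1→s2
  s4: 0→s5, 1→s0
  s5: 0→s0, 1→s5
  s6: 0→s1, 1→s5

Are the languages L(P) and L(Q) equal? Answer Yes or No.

Yes

Exploring the product automaton P × Q from the start pair (A, s4), following both machines on each input symbol, reaches 4 state pairs: (A, s4), (E, s5), (B, s0), (F, s2).
P accepts in {B} and Q accepts in {s0}. In every reachable pair the two components are either both accepting — (B, s0) — or both non-accepting, so no string is accepted by exactly one of the machines: L(P) \ L(Q) and L(Q) \ L(P) are both empty.
Hence every string is accepted by P iff it is accepted by Q, and the two languages coincide.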